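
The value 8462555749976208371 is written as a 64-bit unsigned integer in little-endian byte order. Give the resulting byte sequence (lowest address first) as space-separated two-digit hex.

F3 73 45 39 9E 09 71 75

8462555749976208371 in hexadecimal, padded to 64 bits, is 0x7571099E394573F3.
Split into bytes (most-significant first): 75 71 09 9E 39 45 73 F3.
Little-endian: lowest address holds the least-significant byte.
So at ascending addresses the bytes are F3 73 45 39 9E 09 71 75.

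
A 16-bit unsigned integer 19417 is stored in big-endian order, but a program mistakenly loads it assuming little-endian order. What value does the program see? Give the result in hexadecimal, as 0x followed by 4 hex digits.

0xD94B

19417 in 16-bit hexadecimal is 0x4BD9.
Stored big-endian, the bytes at ascending addresses are 4B D9.
Read back as little-endian, the first byte is least significant, giving 0xD94B.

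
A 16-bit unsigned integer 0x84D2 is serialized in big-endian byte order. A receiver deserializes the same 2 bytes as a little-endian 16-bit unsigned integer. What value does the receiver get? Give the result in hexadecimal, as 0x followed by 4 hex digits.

0xD284

Stored big-endian, the bytes at ascending addresses are 84 D2.
Read back as little-endian, the first byte is least significant, giving 0xD284.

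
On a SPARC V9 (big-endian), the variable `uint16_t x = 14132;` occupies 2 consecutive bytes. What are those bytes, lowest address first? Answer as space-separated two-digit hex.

14132 in hexadecimal, padded to 16 bits, is 0x3734.
Split into bytes (most-significant first): 37 34.
Big-endian stores the most-significant byte at the lowest address.
So the memory order matches the most-significant-first order: 37 34.

37 34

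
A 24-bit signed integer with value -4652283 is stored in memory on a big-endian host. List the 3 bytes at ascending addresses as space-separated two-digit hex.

Two's complement of -4652283 in 24 bits: 4652283 = 0x46FCFB; invert → 0xB90304; add 1 → 0xB90305.
Split into bytes (most-significant first): B9 03 05.
In big-endian order the high byte comes first in memory.
So the memory order matches the most-significant-first order: B9 03 05.

B9 03 05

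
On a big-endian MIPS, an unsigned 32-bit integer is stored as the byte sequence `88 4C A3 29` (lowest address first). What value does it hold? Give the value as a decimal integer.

In big-endian order the high byte comes first in memory.
The bytes are already most-significant first: 0x884CA329.
0x884CA329 = 2286723881.

2286723881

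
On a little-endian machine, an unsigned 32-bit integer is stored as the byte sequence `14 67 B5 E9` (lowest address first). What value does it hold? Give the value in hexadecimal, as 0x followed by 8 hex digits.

0xE9B56714

Little-endian: lowest address holds the least-significant byte.
Reassemble most-significant byte first: E9 B5 67 14 → 0xE9B56714.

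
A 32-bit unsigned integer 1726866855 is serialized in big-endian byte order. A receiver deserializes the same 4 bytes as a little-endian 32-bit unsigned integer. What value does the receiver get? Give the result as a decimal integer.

2816863590

1726866855 in 32-bit hexadecimal is 0x66EDE5A7.
Stored big-endian, the bytes at ascending addresses are 66 ED E5 A7.
Read back as little-endian, the first byte is least significant, giving 0xA7E5ED66.
0xA7E5ED66 = 2816863590.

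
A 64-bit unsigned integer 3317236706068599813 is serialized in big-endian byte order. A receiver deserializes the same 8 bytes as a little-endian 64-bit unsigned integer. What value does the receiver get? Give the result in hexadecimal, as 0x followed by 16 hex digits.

3317236706068599813 in 64-bit hexadecimal is 0x2E0931356D1B1405.
Stored big-endian, the bytes at ascending addresses are 2E 09 31 35 6D 1B 14 05.
Read back as little-endian, the first byte is least significant, giving 0x05141B6D3531092E.

0x05141B6D3531092E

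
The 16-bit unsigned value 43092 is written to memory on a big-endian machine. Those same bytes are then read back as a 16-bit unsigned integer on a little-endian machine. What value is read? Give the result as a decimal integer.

43092 in 16-bit hexadecimal is 0xA854.
Stored big-endian, the bytes at ascending addresses are A8 54.
Read back as little-endian, the first byte is least significant, giving 0x54A8.
0x54A8 = 21672.

21672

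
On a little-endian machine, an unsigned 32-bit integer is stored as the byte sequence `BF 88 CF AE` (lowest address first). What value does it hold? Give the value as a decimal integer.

In little-endian order the low byte comes first in memory.
Reassemble most-significant byte first: AE CF 88 BF → 0xAECF88BF.
0xAECF88BF = 2932836543.

2932836543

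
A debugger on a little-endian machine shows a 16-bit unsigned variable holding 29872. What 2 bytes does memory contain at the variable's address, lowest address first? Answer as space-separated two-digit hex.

B0 74

29872 in hexadecimal, padded to 16 bits, is 0x74B0.
Split into bytes (most-significant first): 74 B0.
Little-endian stores the least-significant byte at the lowest address.
So at ascending addresses the bytes are B0 74.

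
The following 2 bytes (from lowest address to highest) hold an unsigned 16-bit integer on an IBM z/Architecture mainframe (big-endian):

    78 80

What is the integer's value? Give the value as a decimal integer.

30848

Big-endian stores the most-significant byte at the lowest address.
The bytes are already most-significant first: 0x7880.
0x7880 = 30848.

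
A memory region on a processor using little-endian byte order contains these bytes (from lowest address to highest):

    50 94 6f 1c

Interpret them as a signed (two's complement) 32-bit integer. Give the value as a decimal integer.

In little-endian order the low byte comes first in memory.
Reassemble most-significant byte first: 1C 6F 94 50 → 0x1C6F9450.
0x1C6F9450 = 477074512.

477074512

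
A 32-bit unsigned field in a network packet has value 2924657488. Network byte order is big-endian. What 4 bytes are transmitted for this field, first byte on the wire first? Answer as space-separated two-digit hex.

AE 52 BB 50

2924657488 in hexadecimal, padded to 32 bits, is 0xAE52BB50.
Split into bytes (most-significant first): AE 52 BB 50.
In big-endian order the high byte comes first in memory.
So the memory order matches the most-significant-first order: AE 52 BB 50.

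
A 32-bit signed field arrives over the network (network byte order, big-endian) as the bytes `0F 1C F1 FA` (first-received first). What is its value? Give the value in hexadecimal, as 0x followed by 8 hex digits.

0x0F1CF1FA

In big-endian order the high byte comes first in memory.
The bytes are already most-significant first: 0x0F1CF1FA.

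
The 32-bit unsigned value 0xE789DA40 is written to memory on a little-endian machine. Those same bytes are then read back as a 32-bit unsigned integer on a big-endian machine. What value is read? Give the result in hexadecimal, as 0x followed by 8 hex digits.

Stored little-endian, the bytes at ascending addresses are 40 DA 89 E7.
Read back as big-endian, the last byte is least significant, giving 0x40DA89E7.

0x40DA89E7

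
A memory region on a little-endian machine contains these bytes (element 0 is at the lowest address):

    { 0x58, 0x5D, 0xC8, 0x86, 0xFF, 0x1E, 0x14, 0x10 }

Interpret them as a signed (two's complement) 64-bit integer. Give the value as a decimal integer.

Little-endian: lowest address holds the least-significant byte.
Reassemble most-significant byte first: 10 14 1E FF 86 C8 5D 58 → 0x10141EFF86C85D58.
0x10141EFF86C85D58 = 1158585086967831896.

1158585086967831896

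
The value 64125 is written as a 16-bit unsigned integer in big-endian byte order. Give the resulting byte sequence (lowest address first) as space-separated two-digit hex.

64125 in hexadecimal, padded to 16 bits, is 0xFA7D.
Split into bytes (most-significant first): FA 7D.
Big-endian: lowest address holds the most-significant byte.
So the memory order matches the most-significant-first order: FA 7D.

FA 7D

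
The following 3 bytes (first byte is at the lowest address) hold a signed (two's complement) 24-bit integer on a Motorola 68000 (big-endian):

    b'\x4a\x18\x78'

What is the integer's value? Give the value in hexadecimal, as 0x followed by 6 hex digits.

0x4A1878

Big-endian: lowest address holds the most-significant byte.
The bytes are already most-significant first: 0x4A1878.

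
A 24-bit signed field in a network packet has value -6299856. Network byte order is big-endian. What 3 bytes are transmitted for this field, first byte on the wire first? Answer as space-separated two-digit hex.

9F DF 30

Two's complement of -6299856 in 24 bits: 6299856 = 0x6020D0; invert → 0x9FDF2F; add 1 → 0x9FDF30.
Split into bytes (most-significant first): 9F DF 30.
Big-endian: lowest address holds the most-significant byte.
So the memory order matches the most-significant-first order: 9F DF 30.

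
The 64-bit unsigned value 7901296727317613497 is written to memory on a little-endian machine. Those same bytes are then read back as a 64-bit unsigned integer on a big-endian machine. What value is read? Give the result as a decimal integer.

13333955323867408237

7901296727317613497 in 64-bit hexadecimal is 0x6DA70B82B8B90BB9.
Stored little-endian, the bytes at ascending addresses are B9 0B B9 B8 82 0B A7 6D.
Read back as big-endian, the last byte is least significant, giving 0xB90BB9B8820BA76D.
0xB90BB9B8820BA76D = 13333955323867408237.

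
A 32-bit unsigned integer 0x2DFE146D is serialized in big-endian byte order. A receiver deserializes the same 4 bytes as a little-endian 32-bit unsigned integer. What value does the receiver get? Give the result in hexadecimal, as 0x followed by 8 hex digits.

Stored big-endian, the bytes at ascending addresses are 2D FE 14 6D.
Read back as little-endian, the first byte is least significant, giving 0x6D14FE2D.

0x6D14FE2D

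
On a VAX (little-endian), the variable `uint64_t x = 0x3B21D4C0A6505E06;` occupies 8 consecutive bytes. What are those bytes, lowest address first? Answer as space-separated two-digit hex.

06 5E 50 A6 C0 D4 21 3B

Split into bytes (most-significant first): 3B 21 D4 C0 A6 50 5E 06.
Little-endian: lowest address holds the least-significant byte.
So at ascending addresses the bytes are 06 5E 50 A6 C0 D4 21 3B.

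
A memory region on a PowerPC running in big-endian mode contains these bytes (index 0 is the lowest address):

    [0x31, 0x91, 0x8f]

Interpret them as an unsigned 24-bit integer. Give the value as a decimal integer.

Big-endian: lowest address holds the most-significant byte.
The bytes are already most-significant first: 0x31918F.
0x31918F = 3248527.

3248527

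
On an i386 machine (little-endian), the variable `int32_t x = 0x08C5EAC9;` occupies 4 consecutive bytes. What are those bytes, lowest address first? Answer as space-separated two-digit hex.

Split into bytes (most-significant first): 08 C5 EA C9.
In little-endian order the low byte comes first in memory.
So at ascending addresses the bytes are C9 EA C5 08.

C9 EA C5 08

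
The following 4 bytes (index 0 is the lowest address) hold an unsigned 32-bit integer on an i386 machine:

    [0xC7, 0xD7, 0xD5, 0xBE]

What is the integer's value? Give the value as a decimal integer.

Little-endian stores the least-significant byte at the lowest address.
Reassemble most-significant byte first: BE D5 D7 C7 → 0xBED5D7C7.
0xBED5D7C7 = 3201685447.

3201685447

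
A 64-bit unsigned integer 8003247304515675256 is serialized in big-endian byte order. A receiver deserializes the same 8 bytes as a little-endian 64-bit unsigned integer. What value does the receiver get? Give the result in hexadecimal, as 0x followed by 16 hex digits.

8003247304515675256 in 64-bit hexadecimal is 0x6F113F053B426478.
Stored big-endian, the bytes at ascending addresses are 6F 11 3F 05 3B 42 64 78.
Read back as little-endian, the first byte is least significant, giving 0x7864423B053F116F.

0x7864423B053F116F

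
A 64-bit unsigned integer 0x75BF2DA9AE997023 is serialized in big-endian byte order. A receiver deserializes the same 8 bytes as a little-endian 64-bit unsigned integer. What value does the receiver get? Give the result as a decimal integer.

2553709964160778101

Stored big-endian, the bytes at ascending addresses are 75 BF 2D A9 AE 99 70 23.
Read back as little-endian, the first byte is least significant, giving 0x237099AEA92DBF75.
0x237099AEA92DBF75 = 2553709964160778101.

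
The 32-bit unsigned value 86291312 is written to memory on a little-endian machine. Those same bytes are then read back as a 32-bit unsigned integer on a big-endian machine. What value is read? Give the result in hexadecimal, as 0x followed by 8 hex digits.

86291312 in 32-bit hexadecimal is 0x0524B370.
Stored little-endian, the bytes at ascending addresses are 70 B3 24 05.
Read back as big-endian, the last byte is least significant, giving 0x70B32405.

0x70B32405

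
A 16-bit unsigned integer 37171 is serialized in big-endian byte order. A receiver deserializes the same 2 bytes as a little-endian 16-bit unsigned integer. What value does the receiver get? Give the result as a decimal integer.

13201

37171 in 16-bit hexadecimal is 0x9133.
Stored big-endian, the bytes at ascending addresses are 91 33.
Read back as little-endian, the first byte is least significant, giving 0x3391.
0x3391 = 13201.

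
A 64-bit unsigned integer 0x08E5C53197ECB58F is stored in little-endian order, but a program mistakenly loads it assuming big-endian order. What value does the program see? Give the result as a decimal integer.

Stored little-endian, the bytes at ascending addresses are 8F B5 EC 97 31 C5 E5 08.
Read back as big-endian, the last byte is least significant, giving 0x8FB5EC9731C5E508.
0x8FB5EC9731C5E508 = 10355443052327593224.

10355443052327593224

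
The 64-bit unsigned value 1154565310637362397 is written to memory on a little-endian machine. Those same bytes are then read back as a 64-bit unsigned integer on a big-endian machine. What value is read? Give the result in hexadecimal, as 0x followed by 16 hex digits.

0xDD4C876A08D70510

1154565310637362397 in 64-bit hexadecimal is 0x1005D7086A874CDD.
Stored little-endian, the bytes at ascending addresses are DD 4C 87 6A 08 D7 05 10.
Read back as big-endian, the last byte is least significant, giving 0xDD4C876A08D70510.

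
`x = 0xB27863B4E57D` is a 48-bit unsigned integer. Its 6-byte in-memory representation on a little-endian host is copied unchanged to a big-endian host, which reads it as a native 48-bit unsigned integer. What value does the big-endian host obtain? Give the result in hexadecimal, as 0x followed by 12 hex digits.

0x7DE5B46378B2

Stored little-endian, the bytes at ascending addresses are 7D E5 B4 63 78 B2.
Read back as big-endian, the last byte is least significant, giving 0x7DE5B46378B2.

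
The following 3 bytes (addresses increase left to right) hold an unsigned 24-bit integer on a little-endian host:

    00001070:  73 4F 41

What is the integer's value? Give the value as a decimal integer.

4280179

Little-endian: lowest address holds the least-significant byte.
Reassemble most-significant byte first: 41 4F 73 → 0x414F73.
0x414F73 = 4280179.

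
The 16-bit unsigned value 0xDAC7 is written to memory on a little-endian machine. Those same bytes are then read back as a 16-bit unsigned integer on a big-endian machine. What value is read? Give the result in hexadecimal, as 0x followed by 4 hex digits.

0xC7DA

Stored little-endian, the bytes at ascending addresses are C7 DA.
Read back as big-endian, the last byte is least significant, giving 0xC7DA.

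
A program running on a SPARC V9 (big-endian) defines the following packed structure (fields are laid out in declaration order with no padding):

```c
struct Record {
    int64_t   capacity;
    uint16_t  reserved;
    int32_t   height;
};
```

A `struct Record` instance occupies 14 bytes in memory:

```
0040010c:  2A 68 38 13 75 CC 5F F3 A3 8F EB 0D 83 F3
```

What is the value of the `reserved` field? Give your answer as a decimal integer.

41871

`reserved` follows `capacity` (8 bytes), so it starts at byte offset 8 and occupies 2 bytes.
Bytes at offsets 8..9: A3 8F.
Big-endian stores the most-significant byte at the lowest address.
The bytes are already most-significant first: 0xA38F.
0xA38F = 41871.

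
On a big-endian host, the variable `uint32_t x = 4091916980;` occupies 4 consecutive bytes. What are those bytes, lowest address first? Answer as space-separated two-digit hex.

F3 E5 B2 B4

4091916980 in hexadecimal, padded to 32 bits, is 0xF3E5B2B4.
Split into bytes (most-significant first): F3 E5 B2 B4.
Big-endian stores the most-significant byte at the lowest address.
So the memory order matches the most-significant-first order: F3 E5 B2 B4.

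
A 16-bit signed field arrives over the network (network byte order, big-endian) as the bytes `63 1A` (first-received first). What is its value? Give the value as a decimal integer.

25370

In big-endian order the high byte comes first in memory.
The bytes are already most-significant first: 0x631A.
0x631A = 25370.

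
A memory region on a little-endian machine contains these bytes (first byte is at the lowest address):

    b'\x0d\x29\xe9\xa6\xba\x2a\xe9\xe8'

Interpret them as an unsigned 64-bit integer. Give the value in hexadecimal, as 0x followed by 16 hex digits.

Little-endian stores the least-significant byte at the lowest address.
Reassemble most-significant byte first: E8 E9 2A BA A6 E9 29 0D → 0xE8E92ABAA6E9290D.

0xE8E92ABAA6E9290D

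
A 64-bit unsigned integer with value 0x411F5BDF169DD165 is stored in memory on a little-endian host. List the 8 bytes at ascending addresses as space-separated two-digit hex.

Split into bytes (most-significant first): 41 1F 5B DF 16 9D D1 65.
Little-endian stores the least-significant byte at the lowest address.
So at ascending addresses the bytes are 65 D1 9D 16 DF 5B 1F 41.

65 D1 9D 16 DF 5B 1F 41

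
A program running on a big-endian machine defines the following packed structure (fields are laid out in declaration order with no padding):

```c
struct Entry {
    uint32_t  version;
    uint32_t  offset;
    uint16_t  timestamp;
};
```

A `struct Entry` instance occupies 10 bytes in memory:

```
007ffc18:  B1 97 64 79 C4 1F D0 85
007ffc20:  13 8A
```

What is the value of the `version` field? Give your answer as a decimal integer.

2979488889

`version` is the first field, at byte offset 0, occupying 4 bytes.
Bytes at offsets 0..3: B1 97 64 79.
In big-endian order the high byte comes first in memory.
The bytes are already most-significant first: 0xB1976479.
0xB1976479 = 2979488889.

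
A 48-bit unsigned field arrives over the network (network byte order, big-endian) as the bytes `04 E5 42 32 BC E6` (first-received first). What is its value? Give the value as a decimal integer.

5382704643302

In big-endian order the high byte comes first in memory.
The bytes are already most-significant first: 0x04E54232BCE6.
0x04E54232BCE6 = 5382704643302.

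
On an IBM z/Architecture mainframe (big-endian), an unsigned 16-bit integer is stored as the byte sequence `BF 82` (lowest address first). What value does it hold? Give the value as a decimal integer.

49026

Big-endian stores the most-significant byte at the lowest address.
The bytes are already most-significant first: 0xBF82.
0xBF82 = 49026.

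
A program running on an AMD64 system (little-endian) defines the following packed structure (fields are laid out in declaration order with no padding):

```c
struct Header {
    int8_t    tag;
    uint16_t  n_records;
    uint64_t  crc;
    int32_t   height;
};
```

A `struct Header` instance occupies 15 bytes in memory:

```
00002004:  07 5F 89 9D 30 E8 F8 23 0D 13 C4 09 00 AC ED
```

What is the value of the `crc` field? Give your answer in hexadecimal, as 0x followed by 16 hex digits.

`crc` follows `tag` (1 B), `n_records` (2 B), so it starts at offset 1 + 2 = 3 and occupies 8 bytes.
Bytes at offsets 3..10: 9D 30 E8 F8 23 0D 13 C4.
Little-endian stores the least-significant byte at the lowest address.
Reassemble most-significant byte first: C4 13 0D 23 F8 E8 30 9D → 0xC4130D23F8E8309D.

0xC4130D23F8E8309D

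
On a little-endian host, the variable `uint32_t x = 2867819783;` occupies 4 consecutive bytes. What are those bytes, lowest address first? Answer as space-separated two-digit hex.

07 75 EF AA

2867819783 in hexadecimal, padded to 32 bits, is 0xAAEF7507.
Split into bytes (most-significant first): AA EF 75 07.
Little-endian: lowest address holds the least-significant byte.
So at ascending addresses the bytes are 07 75 EF AA.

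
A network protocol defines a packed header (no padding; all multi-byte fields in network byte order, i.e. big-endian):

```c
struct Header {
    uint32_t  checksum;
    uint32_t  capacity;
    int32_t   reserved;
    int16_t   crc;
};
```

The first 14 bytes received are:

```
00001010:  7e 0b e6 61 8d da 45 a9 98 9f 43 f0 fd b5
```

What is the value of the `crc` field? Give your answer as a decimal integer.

`crc` follows `checksum` (4 B), `capacity` (4 B), `reserved` (4 B), so it starts at offset 4 + 4 + 4 = 12 and occupies 2 bytes.
Bytes at offsets 12..13: FD B5.
Big-endian: lowest address holds the most-significant byte.
The bytes are already most-significant first: 0xFDB5.
Top bit is set, so as a signed 16-bit value this is 0xFDB5 − 2^16 = -587.

-587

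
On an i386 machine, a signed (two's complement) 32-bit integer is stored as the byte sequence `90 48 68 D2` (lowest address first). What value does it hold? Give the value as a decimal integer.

-764917616

Little-endian: lowest address holds the least-significant byte.
Reassemble most-significant byte first: D2 68 48 90 → 0xD2684890.
Top bit is set, so as a signed 32-bit value this is 0xD2684890 − 2^32 = -764917616.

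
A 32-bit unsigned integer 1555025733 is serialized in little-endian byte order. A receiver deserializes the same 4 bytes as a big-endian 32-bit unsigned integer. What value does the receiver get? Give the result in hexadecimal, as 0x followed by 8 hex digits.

1555025733 in 32-bit hexadecimal is 0x5CAFCF45.
Stored little-endian, the bytes at ascending addresses are 45 CF AF 5C.
Read back as big-endian, the last byte is least significant, giving 0x45CFAF5C.

0x45CFAF5C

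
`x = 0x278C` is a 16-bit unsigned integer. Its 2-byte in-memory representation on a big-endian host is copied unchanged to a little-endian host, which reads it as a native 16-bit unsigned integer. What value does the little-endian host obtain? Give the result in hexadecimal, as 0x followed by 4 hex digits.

0x8C27

Stored big-endian, the bytes at ascending addresses are 27 8C.
Read back as little-endian, the first byte is least significant, giving 0x8C27.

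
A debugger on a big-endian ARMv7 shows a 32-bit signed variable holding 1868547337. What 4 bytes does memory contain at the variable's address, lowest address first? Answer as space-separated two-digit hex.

6F 5F C5 09

1868547337 in hexadecimal, padded to 32 bits, is 0x6F5FC509.
Split into bytes (most-significant first): 6F 5F C5 09.
Big-endian stores the most-significant byte at the lowest address.
So the memory order matches the most-significant-first order: 6F 5F C5 09.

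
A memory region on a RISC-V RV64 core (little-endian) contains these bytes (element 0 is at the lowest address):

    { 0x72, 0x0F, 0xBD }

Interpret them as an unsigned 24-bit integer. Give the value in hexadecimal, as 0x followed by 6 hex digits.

In little-endian order the low byte comes first in memory.
Reassemble most-significant byte first: BD 0F 72 → 0xBD0F72.

0xBD0F72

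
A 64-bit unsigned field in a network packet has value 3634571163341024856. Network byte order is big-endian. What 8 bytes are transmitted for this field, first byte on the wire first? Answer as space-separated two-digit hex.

32 70 97 37 5D D1 EE 58

3634571163341024856 in hexadecimal, padded to 64 bits, is 0x327097375DD1EE58.
Split into bytes (most-significant first): 32 70 97 37 5D D1 EE 58.
In big-endian order the high byte comes first in memory.
So the memory order matches the most-significant-first order: 32 70 97 37 5D D1 EE 58.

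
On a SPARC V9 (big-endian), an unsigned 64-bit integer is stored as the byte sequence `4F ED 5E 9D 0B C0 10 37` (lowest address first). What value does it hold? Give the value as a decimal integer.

In big-endian order the high byte comes first in memory.
The bytes are already most-significant first: 0x4FED5E9D0BC01037.
0x4FED5E9D0BC01037 = 5759363527076745271.

5759363527076745271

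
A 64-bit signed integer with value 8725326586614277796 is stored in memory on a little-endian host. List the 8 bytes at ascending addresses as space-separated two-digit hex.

8725326586614277796 in hexadecimal, padded to 64 bits, is 0x7916964D406A66A4.
Split into bytes (most-significant first): 79 16 96 4D 40 6A 66 A4.
In little-endian order the low byte comes first in memory.
So at ascending addresses the bytes are A4 66 6A 40 4D 96 16 79.

A4 66 6A 40 4D 96 16 79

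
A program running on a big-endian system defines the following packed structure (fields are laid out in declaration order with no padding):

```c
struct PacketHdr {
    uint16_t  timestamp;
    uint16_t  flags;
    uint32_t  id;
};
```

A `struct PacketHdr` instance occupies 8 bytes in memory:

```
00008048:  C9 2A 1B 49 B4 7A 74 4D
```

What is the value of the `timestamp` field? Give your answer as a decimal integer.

`timestamp` is the first field, at byte offset 0, occupying 2 bytes.
Bytes at offsets 0..1: C9 2A.
Big-endian: lowest address holds the most-significant byte.
The bytes are already most-significant first: 0xC92A.
0xC92A = 51498.

51498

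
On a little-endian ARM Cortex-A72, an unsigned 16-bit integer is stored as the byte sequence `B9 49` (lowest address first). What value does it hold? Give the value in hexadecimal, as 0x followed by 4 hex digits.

0x49B9

Little-endian: lowest address holds the least-significant byte.
Reassemble most-significant byte first: 49 B9 → 0x49B9.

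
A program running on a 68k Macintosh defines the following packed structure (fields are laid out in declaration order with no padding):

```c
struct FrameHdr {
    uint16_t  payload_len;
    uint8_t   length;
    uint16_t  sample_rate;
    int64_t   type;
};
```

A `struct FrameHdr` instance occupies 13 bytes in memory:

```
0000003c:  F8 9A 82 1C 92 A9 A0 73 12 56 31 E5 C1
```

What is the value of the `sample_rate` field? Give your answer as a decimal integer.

`sample_rate` follows `payload_len` (2 B), `length` (1 B), so it starts at offset 2 + 1 = 3 and occupies 2 bytes.
Bytes at offsets 3..4: 1C 92.
In big-endian order the high byte comes first in memory.
The bytes are already most-significant first: 0x1C92.
0x1C92 = 7314.

7314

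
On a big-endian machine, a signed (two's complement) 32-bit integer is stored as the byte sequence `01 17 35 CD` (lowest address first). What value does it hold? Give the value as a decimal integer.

18298317

In big-endian order the high byte comes first in memory.
The bytes are already most-significant first: 0x011735CD.
0x011735CD = 18298317.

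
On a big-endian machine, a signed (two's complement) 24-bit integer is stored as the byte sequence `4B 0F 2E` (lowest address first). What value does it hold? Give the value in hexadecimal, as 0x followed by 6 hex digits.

0x4B0F2E

Big-endian: lowest address holds the most-significant byte.
The bytes are already most-significant first: 0x4B0F2E.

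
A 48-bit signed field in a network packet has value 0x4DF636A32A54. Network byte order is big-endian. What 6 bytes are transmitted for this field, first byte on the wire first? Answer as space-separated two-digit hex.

Split into bytes (most-significant first): 4D F6 36 A3 2A 54.
In big-endian order the high byte comes first in memory.
So the memory order matches the most-significant-first order: 4D F6 36 A3 2A 54.

4D F6 36 A3 2A 54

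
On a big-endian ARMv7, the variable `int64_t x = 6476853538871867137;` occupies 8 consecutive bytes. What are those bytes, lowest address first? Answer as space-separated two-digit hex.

6476853538871867137 in hexadecimal, padded to 64 bits, is 0x59E267FA4EB07701.
Split into bytes (most-significant first): 59 E2 67 FA 4E B0 77 01.
Big-endian: lowest address holds the most-significant byte.
So the memory order matches the most-significant-first order: 59 E2 67 FA 4E B0 77 01.

59 E2 67 FA 4E B0 77 01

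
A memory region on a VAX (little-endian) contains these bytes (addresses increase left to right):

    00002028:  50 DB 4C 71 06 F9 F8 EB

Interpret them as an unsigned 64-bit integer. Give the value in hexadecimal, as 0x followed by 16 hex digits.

0xEBF8F906714CDB50

Little-endian: lowest address holds the least-significant byte.
Reassemble most-significant byte first: EB F8 F9 06 71 4C DB 50 → 0xEBF8F906714CDB50.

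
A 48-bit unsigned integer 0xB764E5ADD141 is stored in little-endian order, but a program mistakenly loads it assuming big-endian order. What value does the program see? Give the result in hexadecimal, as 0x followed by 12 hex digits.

0x41D1ADE564B7

Stored little-endian, the bytes at ascending addresses are 41 D1 AD E5 64 B7.
Read back as big-endian, the last byte is least significant, giving 0x41D1ADE564B7.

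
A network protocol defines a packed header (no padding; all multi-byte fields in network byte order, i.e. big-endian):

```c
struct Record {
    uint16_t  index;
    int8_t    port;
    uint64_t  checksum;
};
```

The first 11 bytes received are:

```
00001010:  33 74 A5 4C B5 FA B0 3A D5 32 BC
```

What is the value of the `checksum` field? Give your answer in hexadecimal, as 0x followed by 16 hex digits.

`checksum` follows `index` (2 B), `port` (1 B), so it starts at offset 2 + 1 = 3 and occupies 8 bytes.
Bytes at offsets 3..10: 4C B5 FA B0 3A D5 32 BC.
Big-endian stores the most-significant byte at the lowest address.
The bytes are already most-significant first: 0x4CB5FAB03AD532BC.

0x4CB5FAB03AD532BC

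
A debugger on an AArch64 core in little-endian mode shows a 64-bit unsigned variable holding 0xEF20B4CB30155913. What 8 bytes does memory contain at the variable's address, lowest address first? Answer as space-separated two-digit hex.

13 59 15 30 CB B4 20 EF

Split into bytes (most-significant first): EF 20 B4 CB 30 15 59 13.
In little-endian order the low byte comes first in memory.
So at ascending addresses the bytes are 13 59 15 30 CB B4 20 EF.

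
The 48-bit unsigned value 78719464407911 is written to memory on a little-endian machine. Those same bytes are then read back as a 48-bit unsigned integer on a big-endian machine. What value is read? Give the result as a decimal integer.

78719464407911 in 48-bit hexadecimal is 0x47984DB68367.
Stored little-endian, the bytes at ascending addresses are 67 83 B6 4D 98 47.
Read back as big-endian, the last byte is least significant, giving 0x6783B64D9847.
0x6783B64D9847 = 113815396915271.

113815396915271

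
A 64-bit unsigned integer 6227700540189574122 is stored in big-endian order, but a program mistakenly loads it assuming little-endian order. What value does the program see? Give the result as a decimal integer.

16862464648261954902

6227700540189574122 in 64-bit hexadecimal is 0x566D3CA5418203EA.
Stored big-endian, the bytes at ascending addresses are 56 6D 3C A5 41 82 03 EA.
Read back as little-endian, the first byte is least significant, giving 0xEA038241A53C6D56.
0xEA038241A53C6D56 = 16862464648261954902.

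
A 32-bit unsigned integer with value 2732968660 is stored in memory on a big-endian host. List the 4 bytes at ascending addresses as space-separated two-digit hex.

2732968660 in hexadecimal, padded to 32 bits, is 0xA2E5CAD4.
Split into bytes (most-significant first): A2 E5 CA D4.
Big-endian stores the most-significant byte at the lowest address.
So the memory order matches the most-significant-first order: A2 E5 CA D4.

A2 E5 CA D4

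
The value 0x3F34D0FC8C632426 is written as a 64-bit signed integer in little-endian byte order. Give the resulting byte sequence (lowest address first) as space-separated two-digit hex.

Split into bytes (most-significant first): 3F 34 D0 FC 8C 63 24 26.
Little-endian stores the least-significant byte at the lowest address.
So at ascending addresses the bytes are 26 24 63 8C FC D0 34 3F.

26 24 63 8C FC D0 34 3F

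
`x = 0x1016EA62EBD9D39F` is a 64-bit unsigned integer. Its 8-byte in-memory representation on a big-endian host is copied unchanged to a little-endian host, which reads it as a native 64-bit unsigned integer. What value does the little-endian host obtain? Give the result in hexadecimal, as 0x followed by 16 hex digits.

Stored big-endian, the bytes at ascending addresses are 10 16 EA 62 EB D9 D3 9F.
Read back as little-endian, the first byte is least significant, giving 0x9FD3D9EB62EA1610.

0x9FD3D9EB62EA1610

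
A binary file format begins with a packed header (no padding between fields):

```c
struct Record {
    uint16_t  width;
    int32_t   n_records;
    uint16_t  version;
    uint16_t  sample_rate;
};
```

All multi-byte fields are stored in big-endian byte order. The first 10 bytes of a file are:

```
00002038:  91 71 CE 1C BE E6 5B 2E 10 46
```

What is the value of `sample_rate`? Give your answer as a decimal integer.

`sample_rate` follows `width` (2 B), `n_records` (4 B), `version` (2 B), so it starts at offset 2 + 4 + 2 = 8 and occupies 2 bytes.
Bytes at offsets 8..9: 10 46.
In big-endian order the high byte comes first in memory.
The bytes are already most-significant first: 0x1046.
0x1046 = 4166.

4166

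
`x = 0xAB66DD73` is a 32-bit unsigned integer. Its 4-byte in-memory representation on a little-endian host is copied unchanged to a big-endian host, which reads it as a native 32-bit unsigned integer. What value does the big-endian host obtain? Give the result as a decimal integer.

Stored little-endian, the bytes at ascending addresses are 73 DD 66 AB.
Read back as big-endian, the last byte is least significant, giving 0x73DD66AB.
0x73DD66AB = 1943889579.

1943889579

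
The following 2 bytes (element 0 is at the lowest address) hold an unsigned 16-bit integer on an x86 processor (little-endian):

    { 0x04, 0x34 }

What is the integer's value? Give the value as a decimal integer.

In little-endian order the low byte comes first in memory.
Reassemble most-significant byte first: 34 04 → 0x3404.
0x3404 = 13316.

13316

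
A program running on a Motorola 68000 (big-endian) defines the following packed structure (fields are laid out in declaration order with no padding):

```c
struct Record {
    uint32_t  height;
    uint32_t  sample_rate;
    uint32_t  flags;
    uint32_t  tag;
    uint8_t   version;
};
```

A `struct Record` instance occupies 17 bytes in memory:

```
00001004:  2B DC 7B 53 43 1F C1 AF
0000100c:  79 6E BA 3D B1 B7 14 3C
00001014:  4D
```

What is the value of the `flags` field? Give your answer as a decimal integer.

2037299773

`flags` follows `height` (4 B), `sample_rate` (4 B), so it starts at offset 4 + 4 = 8 and occupies 4 bytes.
Bytes at offsets 8..11: 79 6E BA 3D.
Big-endian stores the most-significant byte at the lowest address.
The bytes are already most-significant first: 0x796EBA3D.
0x796EBA3D = 2037299773.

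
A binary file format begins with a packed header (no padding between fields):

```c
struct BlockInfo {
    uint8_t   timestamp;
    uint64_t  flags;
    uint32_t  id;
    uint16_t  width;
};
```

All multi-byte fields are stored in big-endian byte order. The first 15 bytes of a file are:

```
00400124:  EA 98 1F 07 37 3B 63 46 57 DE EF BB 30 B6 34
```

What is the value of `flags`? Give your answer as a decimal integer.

10961487951844034135

`flags` follows `timestamp` (1 byte), so it starts at byte offset 1 and occupies 8 bytes.
Bytes at offsets 1..8: 98 1F 07 37 3B 63 46 57.
In big-endian order the high byte comes first in memory.
The bytes are already most-significant first: 0x981F07373B634657.
0x981F07373B634657 = 10961487951844034135.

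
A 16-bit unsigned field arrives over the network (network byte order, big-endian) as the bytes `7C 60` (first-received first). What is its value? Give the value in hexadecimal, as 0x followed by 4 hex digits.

In big-endian order the high byte comes first in memory.
The bytes are already most-significant first: 0x7C60.

0x7C60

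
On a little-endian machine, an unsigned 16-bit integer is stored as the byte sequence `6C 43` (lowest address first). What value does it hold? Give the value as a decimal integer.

17260

Little-endian stores the least-significant byte at the lowest address.
Reassemble most-significant byte first: 43 6C → 0x436C.
0x436C = 17260.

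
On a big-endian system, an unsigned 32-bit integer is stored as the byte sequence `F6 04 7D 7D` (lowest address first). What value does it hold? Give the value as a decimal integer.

4127489405

In big-endian order the high byte comes first in memory.
The bytes are already most-significant first: 0xF6047D7D.
0xF6047D7D = 4127489405.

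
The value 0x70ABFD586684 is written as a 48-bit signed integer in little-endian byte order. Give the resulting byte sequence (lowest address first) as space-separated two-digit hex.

84 66 58 FD AB 70

Split into bytes (most-significant first): 70 AB FD 58 66 84.
Little-endian: lowest address holds the least-significant byte.
So at ascending addresses the bytes are 84 66 58 FD AB 70.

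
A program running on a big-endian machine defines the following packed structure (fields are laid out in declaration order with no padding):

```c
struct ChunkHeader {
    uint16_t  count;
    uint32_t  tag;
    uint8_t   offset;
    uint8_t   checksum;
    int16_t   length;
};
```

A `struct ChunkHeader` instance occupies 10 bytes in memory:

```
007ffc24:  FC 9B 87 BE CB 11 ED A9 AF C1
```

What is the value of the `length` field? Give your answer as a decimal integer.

-20543

`length` follows `count` (2 B), `tag` (4 B), `offset` (1 B), `checksum` (1 B), so it starts at offset 2 + 4 + 1 + 1 = 8 and occupies 2 bytes.
Bytes at offsets 8..9: AF C1.
In big-endian order the high byte comes first in memory.
The bytes are already most-significant first: 0xAFC1.
Top bit is set, so as a signed 16-bit value this is 0xAFC1 − 2^16 = -20543.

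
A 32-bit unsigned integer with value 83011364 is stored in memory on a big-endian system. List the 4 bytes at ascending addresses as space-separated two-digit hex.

04 F2 A7 24

83011364 in hexadecimal, padded to 32 bits, is 0x04F2A724.
Split into bytes (most-significant first): 04 F2 A7 24.
Big-endian stores the most-significant byte at the lowest address.
So the memory order matches the most-significant-first order: 04 F2 A7 24.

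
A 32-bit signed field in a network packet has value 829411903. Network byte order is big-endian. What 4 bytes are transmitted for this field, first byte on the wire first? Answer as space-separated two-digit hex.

31 6F D2 3F

829411903 in hexadecimal, padded to 32 bits, is 0x316FD23F.
Split into bytes (most-significant first): 31 6F D2 3F.
In big-endian order the high byte comes first in memory.
So the memory order matches the most-significant-first order: 31 6F D2 3F.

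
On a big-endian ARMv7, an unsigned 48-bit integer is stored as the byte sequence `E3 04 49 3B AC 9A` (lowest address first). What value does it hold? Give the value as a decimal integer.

Big-endian stores the most-significant byte at the lowest address.
The bytes are already most-significant first: 0xE304493BAC9A.
0xE304493BAC9A = 249607548021914.

249607548021914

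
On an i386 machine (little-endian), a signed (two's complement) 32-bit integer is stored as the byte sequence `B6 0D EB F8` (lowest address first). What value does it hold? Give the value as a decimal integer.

Little-endian: lowest address holds the least-significant byte.
Reassemble most-significant byte first: F8 EB 0D B6 → 0xF8EB0DB6.
Top bit is set, so as a signed 32-bit value this is 0xF8EB0DB6 − 2^32 = -118813258.

-118813258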